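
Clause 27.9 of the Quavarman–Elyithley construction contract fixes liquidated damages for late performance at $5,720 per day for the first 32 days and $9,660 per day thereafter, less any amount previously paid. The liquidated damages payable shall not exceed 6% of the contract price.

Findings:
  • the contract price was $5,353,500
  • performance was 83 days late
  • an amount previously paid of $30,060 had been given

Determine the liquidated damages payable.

$321,210

First 32 days: 32 × $5,720 = $183,040
Remaining days: (83 − 32) × $9,660 = $492,660
Accrued per-day damages: $183,040 + $492,660 = $675,700
Less amount previously paid: $675,700 − $30,060 = $645,640
Cap: 6% of $5,353,500 = $321,210
Cap at $321,210: $645,640 exceeds the cap → $321,210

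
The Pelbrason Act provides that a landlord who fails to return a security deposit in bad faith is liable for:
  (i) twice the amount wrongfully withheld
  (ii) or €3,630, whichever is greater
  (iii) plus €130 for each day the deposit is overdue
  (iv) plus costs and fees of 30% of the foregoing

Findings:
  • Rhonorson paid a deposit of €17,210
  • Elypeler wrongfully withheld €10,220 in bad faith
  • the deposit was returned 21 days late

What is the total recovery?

Doubled: 2 × €10,220 = €20,440
Minimum €3,630: €20,440 meets the minimum, no increase.
Late-return penalty: 21 × €130 = €2,730
Damages plus late penalty: €20,440 + €2,730 = €23,170
Costs and fees: 30% of €23,170 = €6,951
Total recovery: €23,170 + €6,951 = €30,121

€30,121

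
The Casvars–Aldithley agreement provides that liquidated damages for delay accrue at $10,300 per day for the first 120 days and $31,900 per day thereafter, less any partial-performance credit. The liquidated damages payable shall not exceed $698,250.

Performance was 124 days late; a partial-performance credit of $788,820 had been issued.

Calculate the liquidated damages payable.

First 120 days: 120 × $10,300 = $1,236,000
Remaining days: (124 − 120) × $31,900 = $127,600
Accrued per-day damages: $1,236,000 + $127,600 = $1,363,600
Less partial-performance credit: $1,363,600 − $788,820 = $574,780
Cap at $698,250: $574,780 is within the cap, no reduction.

$574,780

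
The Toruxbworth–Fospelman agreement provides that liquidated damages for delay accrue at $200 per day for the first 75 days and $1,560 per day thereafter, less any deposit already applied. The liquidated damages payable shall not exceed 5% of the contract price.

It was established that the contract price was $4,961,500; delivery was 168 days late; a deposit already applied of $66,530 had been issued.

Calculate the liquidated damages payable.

First 75 days: 75 × $200 = $15,000
Remaining days: (168 − 75) × $1,560 = $145,080
Accrued per-day damages: $15,000 + $145,080 = $160,080
Less deposit already applied: $160,080 − $66,530 = $93,550
Cap: 5% of $4,961,500 = $248,075
Cap at $248,075: $93,550 is within the cap, no reduction.

Liquidated damages: $93,550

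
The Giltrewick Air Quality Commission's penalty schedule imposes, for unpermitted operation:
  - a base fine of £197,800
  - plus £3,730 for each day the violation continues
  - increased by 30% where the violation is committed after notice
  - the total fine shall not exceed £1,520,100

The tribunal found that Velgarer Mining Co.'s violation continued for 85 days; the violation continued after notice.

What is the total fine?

Per-day component: 85 × £3,730 = £317,050
Base plus per-day: £197,800 + £317,050 = £514,850
Enhancement: 30% of £514,850 = £154,455
Enhanced fine: £514,850 + £154,455 = £669,305
Cap at £1,520,100: £669,305 is within the cap, no reduction.

£669,305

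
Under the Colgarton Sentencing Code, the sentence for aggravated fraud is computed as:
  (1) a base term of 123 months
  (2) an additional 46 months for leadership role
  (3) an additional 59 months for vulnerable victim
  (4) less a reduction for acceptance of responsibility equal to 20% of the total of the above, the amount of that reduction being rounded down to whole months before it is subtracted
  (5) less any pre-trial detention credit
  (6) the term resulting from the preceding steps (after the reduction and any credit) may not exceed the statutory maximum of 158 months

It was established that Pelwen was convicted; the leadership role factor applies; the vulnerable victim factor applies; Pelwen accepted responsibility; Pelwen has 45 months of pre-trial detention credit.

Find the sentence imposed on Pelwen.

138 months

Leadership role enhancement: +46 months
Vulnerable victim enhancement: +59 months
Adjusted term: 123 months + 46 months + 59 months = 228 months
Acceptance of responsibility reduction: 20% of 228 months = 45 months (rounded down)
After reduction: 228 − 45 = 183 months
Less pre-trial detention credit: 183 months − 45 months = 138 months
Cap at 158 months: 138 months is within the cap, no reduction.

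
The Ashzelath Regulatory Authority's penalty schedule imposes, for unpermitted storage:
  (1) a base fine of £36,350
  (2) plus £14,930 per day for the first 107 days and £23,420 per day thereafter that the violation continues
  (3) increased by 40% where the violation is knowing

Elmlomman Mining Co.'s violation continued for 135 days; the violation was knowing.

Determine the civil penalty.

First 107 days: 107 × £14,930 = £1,597,510
Remaining days: (135 − 107) × £23,420 = £655,760
Per-day component: £1,597,510 + £655,760 = £2,253,270
Base plus per-day: £36,350 + £2,253,270 = £2,289,620
Enhancement: 40% of £2,289,620 = £915,848
Enhanced fine: £2,289,620 + £915,848 = £3,205,468

£3,205,468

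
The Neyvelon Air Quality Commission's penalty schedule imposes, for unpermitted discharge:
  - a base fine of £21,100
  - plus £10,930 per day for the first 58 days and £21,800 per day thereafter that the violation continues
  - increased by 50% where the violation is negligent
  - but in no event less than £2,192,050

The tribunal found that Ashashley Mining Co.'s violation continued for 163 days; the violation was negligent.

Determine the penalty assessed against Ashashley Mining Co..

£4,416,060

First 58 days: 58 × £10,930 = £633,940
Remaining days: (163 − 58) × £21,800 = £2,289,000
Per-day component: £633,940 + £2,289,000 = £2,922,940
Base plus per-day: £21,100 + £2,922,940 = £2,944,040
Enhancement: 50% of £2,944,040 = £1,472,020
Enhanced fine: £2,944,040 + £1,472,020 = £4,416,060
Minimum £2,192,050: £4,416,060 meets the minimum, no increase.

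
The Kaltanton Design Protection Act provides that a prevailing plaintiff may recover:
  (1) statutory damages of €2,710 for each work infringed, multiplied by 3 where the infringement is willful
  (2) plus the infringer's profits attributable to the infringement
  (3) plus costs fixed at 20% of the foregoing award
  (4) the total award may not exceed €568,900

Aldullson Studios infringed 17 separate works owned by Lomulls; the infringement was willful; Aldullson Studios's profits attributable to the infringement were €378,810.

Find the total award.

€568,900

Statutory damages: 17 × €2,710 = €46,070
Trebled: 3 × €46,070 = €138,210
Combined award: €138,210 + €378,810 = €517,020
Costs: 20% of €517,020 = €103,404
Award plus costs: €517,020 + €103,404 = €620,424
Cap at €568,900: €620,424 exceeds the cap → €568,900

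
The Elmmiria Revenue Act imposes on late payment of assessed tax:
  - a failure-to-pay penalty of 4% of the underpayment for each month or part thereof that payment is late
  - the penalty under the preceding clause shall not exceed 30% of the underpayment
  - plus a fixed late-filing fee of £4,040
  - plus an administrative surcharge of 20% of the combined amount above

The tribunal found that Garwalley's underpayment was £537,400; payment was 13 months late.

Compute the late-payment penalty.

Accrued rate: 4% × 13 = 52%, capped at 30% → 30%
Failure-to-pay penalty: 30% of £537,400 = £161,220
Penalty before surcharge: £161,220 + £4,040 = £165,260
Administrative surcharge: 20% of £165,260 = £33,052
Total penalty: £165,260 + £33,052 = £198,312

£198,312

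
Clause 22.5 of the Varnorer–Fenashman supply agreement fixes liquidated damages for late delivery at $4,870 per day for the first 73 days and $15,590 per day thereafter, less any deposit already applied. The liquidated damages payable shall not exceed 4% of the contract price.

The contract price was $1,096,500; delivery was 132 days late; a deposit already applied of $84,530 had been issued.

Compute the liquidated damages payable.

First 73 days: 73 × $4,870 = $355,510
Remaining days: (132 − 73) × $15,590 = $919,810
Accrued per-day damages: $355,510 + $919,810 = $1,275,320
Less deposit already applied: $1,275,320 − $84,530 = $1,190,790
Cap: 4% of $1,096,500 = $43,860
Cap at $43,860: $1,190,790 exceeds the cap → $43,860

$43,860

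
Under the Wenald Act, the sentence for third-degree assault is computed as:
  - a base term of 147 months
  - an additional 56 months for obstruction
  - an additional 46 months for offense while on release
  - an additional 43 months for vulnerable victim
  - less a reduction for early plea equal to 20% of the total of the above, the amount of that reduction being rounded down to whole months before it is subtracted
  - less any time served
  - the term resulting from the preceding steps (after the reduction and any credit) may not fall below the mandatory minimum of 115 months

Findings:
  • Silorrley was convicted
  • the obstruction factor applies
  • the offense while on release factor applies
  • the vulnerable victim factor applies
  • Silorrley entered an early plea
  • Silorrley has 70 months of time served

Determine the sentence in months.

Obstruction enhancement: +56 months
Offense while on release enhancement: +46 months
Vulnerable victim enhancement: +43 months
Adjusted term: 147 months + 56 months + 46 months + 43 months = 292 months
Early plea reduction: 20% of 292 months = 58 months (rounded down)
After reduction: 292 − 58 = 234 months
Less time served: 234 months − 70 months = 164 months
Minimum 115 months: 164 months meets the minimum, no increase.

164 months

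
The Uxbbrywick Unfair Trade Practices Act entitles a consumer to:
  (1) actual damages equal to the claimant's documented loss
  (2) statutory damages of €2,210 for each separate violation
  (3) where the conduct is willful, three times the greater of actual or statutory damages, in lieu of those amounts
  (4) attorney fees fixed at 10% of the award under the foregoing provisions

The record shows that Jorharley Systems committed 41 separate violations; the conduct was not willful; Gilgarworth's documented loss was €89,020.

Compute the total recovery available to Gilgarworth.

€197,593

Statutory damages: 41 × €2,210 = €90,610
Conduct not willful: the in-lieu enhancement does not apply.
Actual plus statutory damages: €89,020 + €90,610 = €179,630
Attorney fees: 10% of €179,630 = €17,963
Total recovery: €179,630 + €17,963 = €197,593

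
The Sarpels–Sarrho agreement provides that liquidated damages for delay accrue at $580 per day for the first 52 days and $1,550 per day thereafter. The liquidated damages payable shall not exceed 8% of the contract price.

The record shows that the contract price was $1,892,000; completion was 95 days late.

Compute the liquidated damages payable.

First 52 days: 52 × $580 = $30,160
Remaining days: (95 − 52) × $1,550 = $66,650
Accrued per-day damages: $30,160 + $66,650 = $96,810
Cap: 8% of $1,892,000 = $151,360
Cap at $151,360: $96,810 is within the cap, no reduction.

$96,810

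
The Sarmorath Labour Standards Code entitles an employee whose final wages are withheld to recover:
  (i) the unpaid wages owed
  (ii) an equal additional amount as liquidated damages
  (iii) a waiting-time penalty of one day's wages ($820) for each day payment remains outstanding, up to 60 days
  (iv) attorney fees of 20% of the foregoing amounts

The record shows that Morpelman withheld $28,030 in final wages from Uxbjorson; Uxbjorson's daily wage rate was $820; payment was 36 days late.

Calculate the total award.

$102,696

Liquidated damages (equal amount): $28,030
Penalty days: min(36, 60) = 36
Waiting-time penalty: 36 × $820 = $29,520
Subtotal: $28,030 + $28,030 + $29,520 = $85,580
Attorney fees: 20% of $85,580 = $17,116
Total award: $85,580 + $17,116 = $102,696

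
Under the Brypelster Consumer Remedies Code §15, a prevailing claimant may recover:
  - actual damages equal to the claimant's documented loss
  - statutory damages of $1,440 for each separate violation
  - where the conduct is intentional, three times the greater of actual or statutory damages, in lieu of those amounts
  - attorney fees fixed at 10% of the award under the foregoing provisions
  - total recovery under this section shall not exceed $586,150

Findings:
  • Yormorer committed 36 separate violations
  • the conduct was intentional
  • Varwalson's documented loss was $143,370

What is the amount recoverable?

$473,121

Statutory damages: 36 × $1,440 = $51,840
Greater of actual damages ($143,370) or statutory damages ($51,840): $143,370
Trebled: 3 × $143,370 = $430,110
Attorney fees: 10% of $430,110 = $43,011
Total before cap: $430,110 + $43,011 = $473,121
Cap at $586,150: $473,121 is within the cap, no reduction.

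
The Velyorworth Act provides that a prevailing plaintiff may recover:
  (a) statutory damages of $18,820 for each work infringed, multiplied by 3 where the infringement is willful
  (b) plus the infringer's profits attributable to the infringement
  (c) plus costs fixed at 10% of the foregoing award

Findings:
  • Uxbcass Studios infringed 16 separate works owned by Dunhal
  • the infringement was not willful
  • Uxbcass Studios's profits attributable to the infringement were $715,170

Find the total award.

$1,117,919

Statutory damages: 16 × $18,820 = $301,120
Infringement not willful: no ×3 enhancement.
Combined award: $301,120 + $715,170 = $1,016,290
Costs: 10% of $1,016,290 = $101,629
Award plus costs: $1,016,290 + $101,629 = $1,117,919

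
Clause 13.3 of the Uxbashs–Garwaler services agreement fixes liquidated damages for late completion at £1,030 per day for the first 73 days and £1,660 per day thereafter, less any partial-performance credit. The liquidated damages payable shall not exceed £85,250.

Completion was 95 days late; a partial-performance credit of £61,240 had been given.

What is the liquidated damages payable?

Liquidated damages: £50,470

First 73 days: 73 × £1,030 = £75,190
Remaining days: (95 − 73) × £1,660 = £36,520
Accrued per-day damages: £75,190 + £36,520 = £111,710
Less partial-performance credit: £111,710 − £61,240 = £50,470
Cap at £85,250: £50,470 is within the cap, no reduction.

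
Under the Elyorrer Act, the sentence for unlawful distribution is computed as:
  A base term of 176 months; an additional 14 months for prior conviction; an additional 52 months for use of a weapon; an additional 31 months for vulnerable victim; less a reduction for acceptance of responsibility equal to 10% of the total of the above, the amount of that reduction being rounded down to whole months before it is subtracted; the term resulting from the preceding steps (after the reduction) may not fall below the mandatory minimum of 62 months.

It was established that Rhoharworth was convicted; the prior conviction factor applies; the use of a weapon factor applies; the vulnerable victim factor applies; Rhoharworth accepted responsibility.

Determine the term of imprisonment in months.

Prior conviction enhancement: +14 months
Use of a weapon enhancement: +52 months
Vulnerable victim enhancement: +31 months
Adjusted term: 176 months + 14 months + 52 months + 31 months = 273 months
Acceptance of responsibility reduction: 10% of 273 months = 27 months (rounded down)
After reduction: 273 − 27 = 246 months
Minimum 62 months: 246 months meets the minimum, no increase.

246 months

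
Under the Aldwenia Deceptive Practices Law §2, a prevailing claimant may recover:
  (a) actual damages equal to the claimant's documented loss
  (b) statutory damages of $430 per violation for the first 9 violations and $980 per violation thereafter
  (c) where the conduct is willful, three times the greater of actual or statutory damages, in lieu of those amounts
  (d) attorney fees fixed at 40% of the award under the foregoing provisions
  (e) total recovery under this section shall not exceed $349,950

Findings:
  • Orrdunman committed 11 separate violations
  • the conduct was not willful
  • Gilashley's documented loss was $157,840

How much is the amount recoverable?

$229,138

First 9 violations: 9 × $430 = $3,870
Remaining violations: (11 − 9) × $980 = $1,960
Statutory damages: $3,870 + $1,960 = $5,830
Conduct not willful: the in-lieu enhancement does not apply.
Actual plus statutory damages: $157,840 + $5,830 = $163,670
Attorney fees: 40% of $163,670 = $65,468
Total before cap: $163,670 + $65,468 = $229,138
Cap at $349,950: $229,138 is within the cap, no reduction.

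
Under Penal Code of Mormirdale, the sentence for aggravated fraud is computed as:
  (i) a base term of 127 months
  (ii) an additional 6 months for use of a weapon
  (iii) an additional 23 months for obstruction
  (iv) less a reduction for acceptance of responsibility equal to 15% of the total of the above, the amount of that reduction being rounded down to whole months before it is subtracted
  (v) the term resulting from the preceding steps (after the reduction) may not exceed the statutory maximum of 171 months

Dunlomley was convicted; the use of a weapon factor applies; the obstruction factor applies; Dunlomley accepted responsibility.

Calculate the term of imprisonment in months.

Use of a weapon enhancement: +6 months
Obstruction enhancement: +23 months
Adjusted term: 127 months + 6 months + 23 months = 156 months
Acceptance of responsibility reduction: 15% of 156 months = 23 months (rounded down)
After reduction: 156 − 23 = 133 months
Cap at 171 months: 133 months is within the cap, no reduction.

133 months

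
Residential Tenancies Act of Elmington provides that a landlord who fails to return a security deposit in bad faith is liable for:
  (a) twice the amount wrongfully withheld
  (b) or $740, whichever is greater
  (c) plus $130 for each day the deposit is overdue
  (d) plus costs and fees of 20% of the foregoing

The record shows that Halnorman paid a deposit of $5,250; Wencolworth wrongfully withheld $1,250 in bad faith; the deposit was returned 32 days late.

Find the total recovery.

$7,992

Doubled: 2 × $1,250 = $2,500
Minimum $740: $2,500 meets the minimum, no increase.
Late-return penalty: 32 × $130 = $4,160
Damages plus late penalty: $2,500 + $4,160 = $6,660
Costs and fees: 20% of $6,660 = $1,332
Total recovery: $6,660 + $1,332 = $7,992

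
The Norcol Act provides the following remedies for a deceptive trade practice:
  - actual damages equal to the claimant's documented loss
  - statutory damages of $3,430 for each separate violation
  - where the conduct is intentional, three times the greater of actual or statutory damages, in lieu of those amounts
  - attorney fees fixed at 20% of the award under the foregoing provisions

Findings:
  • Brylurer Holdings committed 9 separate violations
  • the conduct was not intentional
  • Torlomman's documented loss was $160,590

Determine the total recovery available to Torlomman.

$229,752

Statutory damages: 9 × $3,430 = $30,870
Conduct not intentional: the in-lieu enhancement does not apply.
Actual plus statutory damages: $160,590 + $30,870 = $191,460
Attorney fees: 20% of $191,460 = $38,292
Total recovery: $191,460 + $38,292 = $229,752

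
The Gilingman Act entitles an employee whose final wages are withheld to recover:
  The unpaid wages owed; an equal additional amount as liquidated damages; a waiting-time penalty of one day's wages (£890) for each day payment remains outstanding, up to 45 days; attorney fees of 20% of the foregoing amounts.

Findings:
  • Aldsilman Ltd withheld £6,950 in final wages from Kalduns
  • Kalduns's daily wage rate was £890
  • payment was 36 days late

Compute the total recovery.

Liquidated damages (equal amount): £6,950
Penalty days: min(36, 45) = 36
Waiting-time penalty: 36 × £890 = £32,040
Subtotal: £6,950 + £6,950 + £32,040 = £45,940
Attorney fees: 20% of £45,940 = £9,188
Total award: £45,940 + £9,188 = £55,128

£55,128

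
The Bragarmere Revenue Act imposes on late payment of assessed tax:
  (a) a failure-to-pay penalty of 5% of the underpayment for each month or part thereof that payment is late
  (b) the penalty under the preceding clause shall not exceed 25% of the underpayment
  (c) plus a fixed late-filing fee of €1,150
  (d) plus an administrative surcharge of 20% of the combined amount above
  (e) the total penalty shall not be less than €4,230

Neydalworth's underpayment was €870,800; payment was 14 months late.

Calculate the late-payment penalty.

€262,620

Accrued rate: 5% × 14 = 70%, capped at 25% → 25%
Failure-to-pay penalty: 25% of €870,800 = €217,700
Penalty before surcharge: €217,700 + €1,150 = €218,850
Administrative surcharge: 20% of €218,850 = €43,770
Total penalty: €218,850 + €43,770 = €262,620
Minimum €4,230: €262,620 meets the minimum, no increase.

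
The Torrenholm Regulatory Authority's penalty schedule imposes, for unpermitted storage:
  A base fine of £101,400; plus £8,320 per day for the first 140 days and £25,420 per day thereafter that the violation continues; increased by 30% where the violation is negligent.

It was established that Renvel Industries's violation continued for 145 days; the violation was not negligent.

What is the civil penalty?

First 140 days: 140 × £8,320 = £1,164,800
Remaining days: (145 − 140) × £25,420 = £127,100
Per-day component: £1,164,800 + £127,100 = £1,291,900
Base plus per-day: £101,400 + £1,291,900 = £1,393,300
The violation was not negligent: no 30% increase.

£1,393,300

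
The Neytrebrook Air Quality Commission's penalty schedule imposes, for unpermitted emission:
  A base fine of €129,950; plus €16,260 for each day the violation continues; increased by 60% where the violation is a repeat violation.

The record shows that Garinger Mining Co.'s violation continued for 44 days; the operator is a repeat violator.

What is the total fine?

€1,352,624

Per-day component: 44 × €16,260 = €715,440
Base plus per-day: €129,950 + €715,440 = €845,390
Enhancement: 60% of €845,390 = €507,234
Enhanced fine: €845,390 + €507,234 = €1,352,624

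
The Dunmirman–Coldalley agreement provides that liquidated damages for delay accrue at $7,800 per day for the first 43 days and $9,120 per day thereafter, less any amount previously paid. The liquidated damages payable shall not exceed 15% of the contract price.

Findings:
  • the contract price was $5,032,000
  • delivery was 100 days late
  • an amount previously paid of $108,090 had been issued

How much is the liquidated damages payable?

First 43 days: 43 × $7,800 = $335,400
Remaining days: (100 − 43) × $9,120 = $519,840
Accrued per-day damages: $335,400 + $519,840 = $855,240
Less amount previously paid: $855,240 − $108,090 = $747,150
Cap: 15% of $5,032,000 = $754,800
Cap at $754,800: $747,150 is within the cap, no reduction.

$747,150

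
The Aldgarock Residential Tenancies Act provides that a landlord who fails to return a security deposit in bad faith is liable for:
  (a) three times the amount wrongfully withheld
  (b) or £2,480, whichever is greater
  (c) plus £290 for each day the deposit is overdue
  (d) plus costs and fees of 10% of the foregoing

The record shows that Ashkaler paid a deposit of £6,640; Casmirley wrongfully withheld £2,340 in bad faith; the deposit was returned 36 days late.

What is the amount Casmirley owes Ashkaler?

Trebled: 3 × £2,340 = £7,020
Minimum £2,480: £7,020 meets the minimum, no increase.
Late-return penalty: 36 × £290 = £10,440
Damages plus late penalty: £7,020 + £10,440 = £17,460
Costs and fees: 10% of £17,460 = £1,746
Total recovery: £17,460 + £1,746 = £19,206

£19,206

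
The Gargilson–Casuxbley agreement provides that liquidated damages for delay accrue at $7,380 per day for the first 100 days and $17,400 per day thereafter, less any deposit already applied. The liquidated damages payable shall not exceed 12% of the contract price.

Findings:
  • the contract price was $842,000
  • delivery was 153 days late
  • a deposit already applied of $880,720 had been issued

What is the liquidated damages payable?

First 100 days: 100 × $7,380 = $738,000
Remaining days: (153 − 100) × $17,400 = $922,200
Accrued per-day damages: $738,000 + $922,200 = $1,660,200
Less deposit already applied: $1,660,200 − $880,720 = $779,480
Cap: 12% of $842,000 = $101,040
Cap at $101,040: $779,480 exceeds the cap → $101,040

$101,040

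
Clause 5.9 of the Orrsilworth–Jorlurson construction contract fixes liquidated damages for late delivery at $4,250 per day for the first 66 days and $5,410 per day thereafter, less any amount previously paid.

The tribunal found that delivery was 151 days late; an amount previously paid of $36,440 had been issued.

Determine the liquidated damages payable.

First 66 days: 66 × $4,250 = $280,500
Remaining days: (151 − 66) × $5,410 = $459,850
Accrued per-day damages: $280,500 + $459,850 = $740,350
Less amount previously paid: $740,350 − $36,440 = $703,910

Liquidated damages: $703,910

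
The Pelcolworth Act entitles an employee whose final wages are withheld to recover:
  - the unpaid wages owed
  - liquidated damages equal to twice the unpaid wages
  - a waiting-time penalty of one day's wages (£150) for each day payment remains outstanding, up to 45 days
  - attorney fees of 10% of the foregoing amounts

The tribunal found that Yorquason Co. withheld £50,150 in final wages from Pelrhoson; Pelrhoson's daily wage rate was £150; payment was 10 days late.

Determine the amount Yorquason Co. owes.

£167,145

Doubled: 2 × £50,150 = £100,300
Penalty days: min(10, 45) = 10
Waiting-time penalty: 10 × £150 = £1,500
Subtotal: £50,150 + £100,300 + £1,500 = £151,950
Attorney fees: 10% of £151,950 = £15,195
Total award: £151,950 + £15,195 = £167,145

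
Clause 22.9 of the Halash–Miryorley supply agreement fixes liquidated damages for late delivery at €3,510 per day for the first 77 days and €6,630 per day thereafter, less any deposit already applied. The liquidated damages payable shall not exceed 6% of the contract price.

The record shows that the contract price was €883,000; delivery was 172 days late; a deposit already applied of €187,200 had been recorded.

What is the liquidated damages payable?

€52,980

First 77 days: 77 × €3,510 = €270,270
Remaining days: (172 − 77) × €6,630 = €629,850
Accrued per-day damages: €270,270 + €629,850 = €900,120
Less deposit already applied: €900,120 − €187,200 = €712,920
Cap: 6% of €883,000 = €52,980
Cap at €52,980: €712,920 exceeds the cap → €52,980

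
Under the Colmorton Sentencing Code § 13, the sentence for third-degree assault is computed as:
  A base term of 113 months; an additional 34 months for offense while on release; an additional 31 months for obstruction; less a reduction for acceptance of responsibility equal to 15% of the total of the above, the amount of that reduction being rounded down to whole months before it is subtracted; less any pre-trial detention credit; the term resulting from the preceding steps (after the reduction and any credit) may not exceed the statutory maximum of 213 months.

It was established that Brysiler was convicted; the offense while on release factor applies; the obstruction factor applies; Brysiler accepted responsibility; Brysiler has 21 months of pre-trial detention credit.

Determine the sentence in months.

Offense while on release enhancement: +34 months
Obstruction enhancement: +31 months
Adjusted term: 113 months + 34 months + 31 months = 178 months
Acceptance of responsibility reduction: 15% of 178 months = 26 months (rounded down)
After reduction: 178 − 26 = 152 months
Less pre-trial detention credit: 152 months − 21 months = 131 months
Cap at 213 months: 131 months is within the cap, no reduction.

131 months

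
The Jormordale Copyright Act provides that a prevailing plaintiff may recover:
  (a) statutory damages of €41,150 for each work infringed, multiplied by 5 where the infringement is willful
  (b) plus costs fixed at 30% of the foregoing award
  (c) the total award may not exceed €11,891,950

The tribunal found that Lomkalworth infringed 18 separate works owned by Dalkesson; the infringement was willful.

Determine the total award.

€4,814,550

Statutory damages: 18 × €41,150 = €740,700
Multiplied by 5: 5 × €740,700 = €3,703,500
Costs: 30% of €3,703,500 = €1,111,050
Award plus costs: €3,703,500 + €1,111,050 = €4,814,550
Cap at €11,891,950: €4,814,550 is within the cap, no reduction.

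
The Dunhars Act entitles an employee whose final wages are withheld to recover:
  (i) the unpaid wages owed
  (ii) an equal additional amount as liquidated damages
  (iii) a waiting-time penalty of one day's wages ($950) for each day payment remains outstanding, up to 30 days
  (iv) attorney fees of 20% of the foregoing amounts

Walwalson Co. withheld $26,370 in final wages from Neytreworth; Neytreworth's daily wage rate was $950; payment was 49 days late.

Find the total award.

Liquidated damages (equal amount): $26,370
Penalty days: min(49, 30) = 30
Waiting-time penalty: 30 × $950 = $28,500
Subtotal: $26,370 + $26,370 + $28,500 = $81,240
Attorney fees: 20% of $81,240 = $16,248
Total award: $81,240 + $16,248 = $97,488

$97,488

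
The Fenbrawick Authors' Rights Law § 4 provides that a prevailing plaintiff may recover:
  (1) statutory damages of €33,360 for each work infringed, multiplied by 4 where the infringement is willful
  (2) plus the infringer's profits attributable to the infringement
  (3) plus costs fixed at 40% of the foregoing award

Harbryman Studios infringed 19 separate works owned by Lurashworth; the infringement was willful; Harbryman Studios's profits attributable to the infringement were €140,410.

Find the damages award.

€3,746,078

Statutory damages: 19 × €33,360 = €633,840
Multiplied by 4: 4 × €633,840 = €2,535,360
Combined award: €2,535,360 + €140,410 = €2,675,770
Costs: 40% of €2,675,770 = €1,070,308
Award plus costs: €2,675,770 + €1,070,308 = €3,746,078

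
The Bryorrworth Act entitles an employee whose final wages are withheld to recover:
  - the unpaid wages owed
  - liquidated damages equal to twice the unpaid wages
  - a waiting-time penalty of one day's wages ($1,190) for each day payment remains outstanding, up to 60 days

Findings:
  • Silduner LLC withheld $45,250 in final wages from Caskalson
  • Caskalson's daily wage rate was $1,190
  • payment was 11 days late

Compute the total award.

Doubled: 2 × $45,250 = $90,500
Penalty days: min(11, 60) = 11
Waiting-time penalty: 11 × $1,190 = $13,090
Total award: $45,250 + $90,500 + $13,090 = $148,840

Total award: $148,840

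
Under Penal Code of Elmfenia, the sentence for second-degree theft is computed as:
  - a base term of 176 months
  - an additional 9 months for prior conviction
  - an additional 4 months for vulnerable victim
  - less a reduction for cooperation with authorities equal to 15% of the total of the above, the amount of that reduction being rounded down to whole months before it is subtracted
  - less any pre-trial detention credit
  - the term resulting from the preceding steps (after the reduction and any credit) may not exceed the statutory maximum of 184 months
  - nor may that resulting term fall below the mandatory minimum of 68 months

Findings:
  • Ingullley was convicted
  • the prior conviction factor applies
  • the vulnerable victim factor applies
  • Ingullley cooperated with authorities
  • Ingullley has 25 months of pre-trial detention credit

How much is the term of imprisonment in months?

Prior conviction enhancement: +9 months
Vulnerable victim enhancement: +4 months
Adjusted term: 176 months + 9 months + 4 months = 189 months
Cooperation with authorities reduction: 15% of 189 months = 28 months (rounded down)
After reduction: 189 − 28 = 161 months
Less pre-trial detention credit: 161 months − 25 months = 136 months
Cap at 184 months: 136 months is within the cap, no reduction.
Minimum 68 months: 136 months meets the minimum, no increase.

136 months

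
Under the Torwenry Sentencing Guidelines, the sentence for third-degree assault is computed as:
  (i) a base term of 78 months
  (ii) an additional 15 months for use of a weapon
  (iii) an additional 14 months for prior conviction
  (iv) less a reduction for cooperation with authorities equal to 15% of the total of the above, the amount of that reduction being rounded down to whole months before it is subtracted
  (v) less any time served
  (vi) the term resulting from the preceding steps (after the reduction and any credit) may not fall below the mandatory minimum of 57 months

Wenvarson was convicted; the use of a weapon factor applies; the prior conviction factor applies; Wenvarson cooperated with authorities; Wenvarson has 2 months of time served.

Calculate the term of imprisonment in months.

Sentence: 89 months

Use of a weapon enhancement: +15 months
Prior conviction enhancement: +14 months
Adjusted term: 78 months + 15 months + 14 months = 107 months
Cooperation with authorities reduction: 15% of 107 months = 16 months (rounded down)
After reduction: 107 − 16 = 91 months
Less time served: 91 months − 2 months = 89 months
Minimum 57 months: 89 months meets the minimum, no increase.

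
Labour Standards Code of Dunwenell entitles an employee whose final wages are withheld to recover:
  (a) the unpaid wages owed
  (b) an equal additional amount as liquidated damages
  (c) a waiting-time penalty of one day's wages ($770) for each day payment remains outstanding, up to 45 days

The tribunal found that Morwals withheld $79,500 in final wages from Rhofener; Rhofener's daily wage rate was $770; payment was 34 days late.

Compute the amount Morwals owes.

Liquidated damages (equal amount): $79,500
Penalty days: min(34, 45) = 34
Waiting-time penalty: 34 × $770 = $26,180
Total award: $79,500 + $79,500 + $26,180 = $185,180

$185,180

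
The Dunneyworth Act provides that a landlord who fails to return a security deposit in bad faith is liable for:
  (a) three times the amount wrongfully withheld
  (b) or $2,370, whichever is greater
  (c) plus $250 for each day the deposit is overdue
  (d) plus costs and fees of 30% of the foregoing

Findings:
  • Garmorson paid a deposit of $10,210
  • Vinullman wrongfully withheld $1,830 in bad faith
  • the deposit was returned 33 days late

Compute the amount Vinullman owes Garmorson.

Trebled: 3 × $1,830 = $5,490
Minimum $2,370: $5,490 meets the minimum, no increase.
Late-return penalty: 33 × $250 = $8,250
Damages plus late penalty: $5,490 + $8,250 = $13,740
Costs and fees: 30% of $13,740 = $4,122
Total recovery: $13,740 + $4,122 = $17,862

$17,862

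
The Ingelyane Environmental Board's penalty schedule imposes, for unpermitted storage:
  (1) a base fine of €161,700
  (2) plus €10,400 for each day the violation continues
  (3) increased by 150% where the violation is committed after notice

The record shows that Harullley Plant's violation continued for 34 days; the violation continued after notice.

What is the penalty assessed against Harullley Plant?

Per-day component: 34 × €10,400 = €353,600
Base plus per-day: €161,700 + €353,600 = €515,300
Enhancement: 150% of €515,300 = €772,950
Enhanced fine: €515,300 + €772,950 = €1,288,250

€1,288,250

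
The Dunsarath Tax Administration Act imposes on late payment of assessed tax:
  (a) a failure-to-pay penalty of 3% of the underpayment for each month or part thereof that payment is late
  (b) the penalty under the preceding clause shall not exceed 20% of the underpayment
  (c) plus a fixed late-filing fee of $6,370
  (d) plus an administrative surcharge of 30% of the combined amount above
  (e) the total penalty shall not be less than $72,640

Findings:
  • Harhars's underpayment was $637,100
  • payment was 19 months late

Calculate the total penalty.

Penalty: $173,927

Accrued rate: 3% × 19 = 57%, capped at 20% → 20%
Failure-to-pay penalty: 20% of $637,100 = $127,420
Penalty before surcharge: $127,420 + $6,370 = $133,790
Administrative surcharge: 30% of $133,790 = $40,137
Total penalty: $133,790 + $40,137 = $173,927
Minimum $72,640: $173,927 meets the minimum, no increase.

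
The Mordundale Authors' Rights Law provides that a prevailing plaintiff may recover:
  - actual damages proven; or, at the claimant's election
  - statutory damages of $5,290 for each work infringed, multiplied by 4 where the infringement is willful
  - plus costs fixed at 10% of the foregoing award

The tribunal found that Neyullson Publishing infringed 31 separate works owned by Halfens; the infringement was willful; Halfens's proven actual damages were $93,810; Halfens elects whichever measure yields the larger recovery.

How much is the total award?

Statutory damages: 31 × $5,290 = $163,990
Multiplied by 4: 4 × $163,990 = $655,960
Greater of actual damages ($93,810) or enhanced statutory damages ($655,960): $655,960
Costs: 10% of $655,960 = $65,596
Award plus costs: $655,960 + $65,596 = $721,556

Award: $721,556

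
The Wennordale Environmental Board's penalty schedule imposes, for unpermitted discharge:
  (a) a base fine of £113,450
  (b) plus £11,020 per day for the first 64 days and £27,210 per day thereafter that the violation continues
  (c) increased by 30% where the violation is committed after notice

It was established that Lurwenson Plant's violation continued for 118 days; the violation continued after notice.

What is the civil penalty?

First 64 days: 64 × £11,020 = £705,280
Remaining days: (118 − 64) × £27,210 = £1,469,340
Per-day component: £705,280 + £1,469,340 = £2,174,620
Base plus per-day: £113,450 + £2,174,620 = £2,288,070
Enhancement: 30% of £2,288,070 = £686,421
Enhanced fine: £2,288,070 + £686,421 = £2,974,491

£2,974,491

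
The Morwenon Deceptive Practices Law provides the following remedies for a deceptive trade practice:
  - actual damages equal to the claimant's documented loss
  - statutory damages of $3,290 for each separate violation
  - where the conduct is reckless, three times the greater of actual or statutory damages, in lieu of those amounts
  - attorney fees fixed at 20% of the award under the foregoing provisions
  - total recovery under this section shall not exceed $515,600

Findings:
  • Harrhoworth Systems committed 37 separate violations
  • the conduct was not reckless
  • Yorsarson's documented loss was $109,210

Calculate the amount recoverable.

Statutory damages: 37 × $3,290 = $121,730
Conduct not reckless: the in-lieu enhancement does not apply.
Actual plus statutory damages: $109,210 + $121,730 = $230,940
Attorney fees: 20% of $230,940 = $46,188
Total before cap: $230,940 + $46,188 = $277,128
Cap at $515,600: $277,128 is within the cap, no reduction.

$277,128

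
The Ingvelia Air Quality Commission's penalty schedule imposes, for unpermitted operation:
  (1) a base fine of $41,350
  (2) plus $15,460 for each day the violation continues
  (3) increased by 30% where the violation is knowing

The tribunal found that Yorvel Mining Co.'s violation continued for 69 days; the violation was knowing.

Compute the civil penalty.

Per-day component: 69 × $15,460 = $1,066,740
Base plus per-day: $41,350 + $1,066,740 = $1,108,090
Enhancement: 30% of $1,108,090 = $332,427
Enhanced fine: $1,108,090 + $332,427 = $1,440,517

Civil penalty: $1,440,517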